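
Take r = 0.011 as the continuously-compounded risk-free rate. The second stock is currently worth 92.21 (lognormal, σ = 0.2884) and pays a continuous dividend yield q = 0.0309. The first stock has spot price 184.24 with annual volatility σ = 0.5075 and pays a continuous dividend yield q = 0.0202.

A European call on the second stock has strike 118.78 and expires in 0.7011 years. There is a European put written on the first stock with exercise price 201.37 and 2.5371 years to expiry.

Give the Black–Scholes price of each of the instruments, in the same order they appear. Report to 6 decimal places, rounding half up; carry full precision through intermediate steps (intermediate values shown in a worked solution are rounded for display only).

[the second stock call K=118.78]
σ√T = 0.2884·√0.7011 = 0.241482
d₁ = (ln(S/K) + (r−q+σ²/2)T) / (σ√T) = (ln(92.21/118.78) + (0.011−0.0309+0.2884²/2)·0.7011) / 0.241482 = (-0.253204 + 0.015205) / 0.241482 = -0.985578
d₂ = d₁ − σ√T = -0.985578 − 0.241482 = -1.227060
e^{−rT} = 0.992318
e^{−qT} = 0.978569
N(d₁) = 0.162170,  N(d₂) = 0.109900
price = S·e^{−qT}·N(d₁) − K·e^{−rT}·N(d₂) = 14.633243 − 12.953642 = 1.679601
[the first stock put K=201.37]
σ√T = 0.5075·√2.5371 = 0.808360
d₁ = (ln(S/K) + (r−q+σ²/2)T) / (σ√T) = (ln(184.24/201.37) + (0.011−0.0202+0.5075²/2)·2.5371) / 0.808360 = (-0.088905 + 0.303382) / 0.808360 = 0.265323
d₂ = d₁ − σ√T = 0.265323 − 0.808360 = -0.543037
e^{−rT} = 0.972478
e^{−qT} = 0.950042
N(−d₁) = 0.395380,  N(−d₂) = 0.706448
price = K·e^{−rT}·N(−d₂) − S·e^{−qT}·N(−d₁) = 138.342125 − 69.205631 = 69.136494

price(the second stock call K=118.78) = 1.679601
price(the first stock put K=201.37) = 69.136494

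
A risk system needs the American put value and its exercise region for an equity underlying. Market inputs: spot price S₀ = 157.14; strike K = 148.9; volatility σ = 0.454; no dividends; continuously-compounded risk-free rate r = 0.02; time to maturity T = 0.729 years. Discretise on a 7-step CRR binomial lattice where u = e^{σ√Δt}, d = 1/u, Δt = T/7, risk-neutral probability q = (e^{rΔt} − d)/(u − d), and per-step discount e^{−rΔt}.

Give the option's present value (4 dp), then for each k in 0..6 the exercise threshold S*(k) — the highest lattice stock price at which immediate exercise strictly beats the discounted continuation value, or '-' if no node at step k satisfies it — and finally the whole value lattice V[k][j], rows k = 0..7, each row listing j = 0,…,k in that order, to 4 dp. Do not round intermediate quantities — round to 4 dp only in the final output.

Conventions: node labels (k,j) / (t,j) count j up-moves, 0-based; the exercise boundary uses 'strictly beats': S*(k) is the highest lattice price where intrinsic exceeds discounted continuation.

price = 19.3329
boundary = - - - - 87.4522 101.2511 117.2273
tree:
19.3329
27.1572 10.6142
37.0186 16.1807 4.3972
48.6990 24.0391 7.4097 1.0269
61.4478 34.5690 12.2965 1.9435 0.0000
73.3661 47.6489 20.0037 3.6783 0.0000 0.0000
83.6602 61.4478 31.6727 6.9616 0.0000 0.0000 0.0000
92.5513 73.3661 47.6489 13.1756 0.0000 0.0000 0.0000 0.0000

params: Δt=0.10414 u=1.15779 d=0.86372 q=0.47053 e^(-rΔt)=0.99792
t_7 payoffs: 92.5513 73.3661 47.6489 13.1756 0.0000 0.0000 0.0000 0.0000
t_6: node(6,0) S=65.2398 payoff=83.6602 vs cont=83.3503 → 83.6602 [stop]  node(6,1) S=87.4522 payoff=61.4478 vs cont=61.1380 → 61.4478 [stop]  node(6,2) S=117.2273 payoff=31.6727 vs cont=31.3629 → 31.6727 [stop]  node(6,3) S=157.1400 payoff=0.0000 vs cont=6.9616 → 6.9616 [wait]  node(6,4) S=210.6419 payoff=0.0000 vs cont=0.0000 → 0.0000 [wait]  node(6,5) S=282.3597 payoff=0.0000 vs cont=0.0000 → 0.0000 [wait]  node(6,6) S=378.4954 payoff=0.0000 vs cont=0.0000 → 0.0000 [wait]  ⇒ S*(6)=117.2273
t_5: node(5,0) S=75.5339 payoff=73.3661 vs cont=73.0563 → 73.3661 [stop]  node(5,1) S=101.2511 payoff=47.6489 vs cont=47.3391 → 47.6489 [stop]  node(5,2) S=135.7244 payoff=13.1756 vs cont=20.0037 → 20.0037 [wait]  node(5,3) S=181.9348 payoff=0.0000 vs cont=3.6783 → 3.6783 [wait]  node(5,4) S=243.8786 payoff=0.0000 vs cont=0.0000 → 0.0000 [wait]  node(5,5) S=326.9126 payoff=0.0000 vs cont=0.0000 → 0.0000 [wait]  ⇒ S*(5)=101.2511
t_4: node(4,0) S=87.4522 payoff=61.4478 vs cont=61.1380 → 61.4478 [stop]  node(4,1) S=117.2273 payoff=31.6727 vs cont=34.5690 → 34.5690 [wait]  node(4,2) S=157.1400 payoff=0.0000 vs cont=12.2965 → 12.2965 [wait]  node(4,3) S=210.6419 payoff=0.0000 vs cont=1.9435 → 1.9435 [wait]  node(4,4) S=282.3597 payoff=0.0000 vs cont=0.0000 → 0.0000 [wait]  ⇒ S*(4)=87.4522
t_3: node(3,0) S=101.2511 payoff=47.6489 vs cont=48.6990 → 48.6990 [wait]  node(3,1) S=135.7244 payoff=13.1756 vs cont=24.0391 → 24.0391 [wait]  node(3,2) S=181.9348 payoff=0.0000 vs cont=7.4097 → 7.4097 [wait]  node(3,3) S=243.8786 payoff=0.0000 vs cont=1.0269 → 1.0269 [wait]  ⇒ S*(3)=-
t_2: node(2,0) S=117.2273 payoff=31.6727 vs cont=37.0186 → 37.0186 [wait]  node(2,1) S=157.1400 payoff=0.0000 vs cont=16.1807 → 16.1807 [wait]  node(2,2) S=210.6419 payoff=0.0000 vs cont=4.3972 → 4.3972 [wait]  ⇒ S*(2)=-
t_1: node(1,0) S=135.7244 payoff=13.1756 vs cont=27.1572 → 27.1572 [wait]  node(1,1) S=181.9348 payoff=0.0000 vs cont=10.6142 → 10.6142 [wait]  ⇒ S*(1)=-
t_0: node(0,0) S=157.1400 payoff=0.0000 vs cont=19.3329 → 19.3329 [wait]  ⇒ S*(0)=-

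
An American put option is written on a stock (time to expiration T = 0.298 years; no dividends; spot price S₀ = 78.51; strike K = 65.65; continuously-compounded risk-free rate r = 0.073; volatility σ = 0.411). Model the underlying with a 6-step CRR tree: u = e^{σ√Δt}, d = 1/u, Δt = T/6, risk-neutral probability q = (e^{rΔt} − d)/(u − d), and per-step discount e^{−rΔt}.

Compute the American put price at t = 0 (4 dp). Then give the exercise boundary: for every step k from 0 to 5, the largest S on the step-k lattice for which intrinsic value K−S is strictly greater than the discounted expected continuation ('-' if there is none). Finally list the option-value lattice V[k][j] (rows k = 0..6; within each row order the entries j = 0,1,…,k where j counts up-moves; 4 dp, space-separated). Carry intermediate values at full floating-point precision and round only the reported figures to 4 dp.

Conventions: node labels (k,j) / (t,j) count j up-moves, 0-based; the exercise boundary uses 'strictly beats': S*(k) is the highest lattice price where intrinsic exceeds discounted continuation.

price = 1.5028
boundary = - - - - 54.4261 59.6467
tree:
1.5028
2.5889 0.4142
4.3659 0.8088 0.0178
7.1507 1.5785 0.0355 0.0000
11.2239 3.0792 0.0708 0.0000 0.0000
15.9876 6.0033 0.1413 0.0000 0.0000 0.0000
20.3343 11.2239 0.2819 0.0000 0.0000 0.0000 0.0000

params: Δt=0.04967 u=1.09592 d=0.91247 q=0.49692 e^(-rΔt)=0.99638
t_6 payoffs: 20.3343 11.2239 0.2819 0.0000 0.0000 0.0000 0.0000
t_5: node(5,0) S=49.6624 payoff=15.9876 vs cont=15.7500 → 15.9876 [stop]  node(5,1) S=59.6467 payoff=6.0033 vs cont=5.7657 → 6.0033 [stop]  node(5,2) S=71.6383 payoff=0.0000 vs cont=0.1413 → 0.1413 [wait]  node(5,3) S=86.0408 payoff=0.0000 vs cont=0.0000 → 0.0000 [wait]  node(5,4) S=103.3388 payoff=0.0000 vs cont=0.0000 → 0.0000 [wait]  node(5,5) S=124.1144 payoff=0.0000 vs cont=0.0000 → 0.0000 [wait]  ⇒ S*(5)=59.6467
t_4: node(4,0) S=54.4261 payoff=11.2239 vs cont=10.9863 → 11.2239 [stop]  node(4,1) S=65.3681 payoff=0.2819 vs cont=3.0792 → 3.0792 [wait]  node(4,2) S=78.5100 payoff=0.0000 vs cont=0.0708 → 0.0708 [wait]  node(4,3) S=94.2940 payoff=0.0000 vs cont=0.0000 → 0.0000 [wait]  node(4,4) S=113.2512 payoff=0.0000 vs cont=0.0000 → 0.0000 [wait]  ⇒ S*(4)=54.4261
t_3: node(3,0) S=59.6467 payoff=6.0033 vs cont=7.1507 → 7.1507 [wait]  node(3,1) S=71.6383 payoff=0.0000 vs cont=1.5785 → 1.5785 [wait]  node(3,2) S=86.0408 payoff=0.0000 vs cont=0.0355 → 0.0355 [wait]  node(3,3) S=103.3388 payoff=0.0000 vs cont=0.0000 → 0.0000 [wait]  ⇒ S*(3)=-
t_2: node(2,0) S=65.3681 payoff=0.2819 vs cont=4.3659 → 4.3659 [wait]  node(2,1) S=78.5100 payoff=0.0000 vs cont=0.8088 → 0.8088 [wait]  node(2,2) S=94.2940 payoff=0.0000 vs cont=0.0178 → 0.0178 [wait]  ⇒ S*(2)=-
t_1: node(1,0) S=71.6383 payoff=0.0000 vs cont=2.5889 → 2.5889 [wait]  node(1,1) S=86.0408 payoff=0.0000 vs cont=0.4142 → 0.4142 [wait]  ⇒ S*(1)=-
t_0: node(0,0) S=78.5100 payoff=0.0000 vs cont=1.5028 → 1.5028 [wait]  ⇒ S*(0)=-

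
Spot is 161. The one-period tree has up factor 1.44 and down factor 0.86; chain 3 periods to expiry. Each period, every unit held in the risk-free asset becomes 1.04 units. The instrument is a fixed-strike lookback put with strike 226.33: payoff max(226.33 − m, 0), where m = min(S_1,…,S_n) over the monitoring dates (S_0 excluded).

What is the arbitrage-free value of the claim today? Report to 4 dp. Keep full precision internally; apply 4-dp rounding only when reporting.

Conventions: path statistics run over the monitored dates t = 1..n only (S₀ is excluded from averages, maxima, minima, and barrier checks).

Risk-neutral up-probability p* = (R−d)/(u−d) = (1.04−0.86)/(1.44−0.86) = 0.3103; the claim prices as the p*-weighted sum of path payoffs discounted by R^3.
Enumerate all 2^3 = 8 price paths (U = up ×1.44, D = down ×0.86); each path with k up-moves has probability p*^k·(1−p*)^(3−k).
DDD: m=102.4050, payoff=123.9250, prob=0.328017
UDD: m=171.4689, payoff=54.8611, prob=0.147608
DUD: m=138.4600, payoff=87.8700, prob=0.147608
UUD: m=231.8400, payoff=0.0000, prob=0.066423
DDU: m=119.0756, payoff=107.2544, prob=0.147608
UDU: m=199.3824, payoff=26.9476, prob=0.066423
DUU: m=138.4600, payoff=87.8700, prob=0.066423
UUU: m=231.8400, payoff=0.0000, prob=0.029891
Price = Σ prob·payoff / R^3 = 85.175789 / 1.124864 = 75.7210

price = 75.7210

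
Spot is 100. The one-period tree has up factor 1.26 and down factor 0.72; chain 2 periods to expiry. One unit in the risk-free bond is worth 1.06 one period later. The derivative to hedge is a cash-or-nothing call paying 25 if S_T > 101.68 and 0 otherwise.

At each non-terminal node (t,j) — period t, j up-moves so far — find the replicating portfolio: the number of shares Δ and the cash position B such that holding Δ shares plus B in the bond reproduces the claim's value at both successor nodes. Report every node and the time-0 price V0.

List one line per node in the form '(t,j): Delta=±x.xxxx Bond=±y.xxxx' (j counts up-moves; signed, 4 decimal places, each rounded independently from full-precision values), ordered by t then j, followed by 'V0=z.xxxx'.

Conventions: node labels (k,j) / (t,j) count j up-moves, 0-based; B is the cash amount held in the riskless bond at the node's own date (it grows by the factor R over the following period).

(0,0): Delta=0.2750 Bond=-18.6789
(1,0): Delta=0.0000 Bond=0.0000
(1,1): Delta=0.3674 Bond=-31.4465
V0=8.8206

Risk-neutral probability p* = (R−d)/(u−d) = (1.06−0.72)/(1.26−0.72) = 0.6296.
Payoffs at expiry: V(2,0)=0.0000, V(2,1)=0.0000, V(2,2)=25.0000
  t=1,j=0: stock 72.0000 → up 90.7200 (V=0.0000), down 51.8400 (V=0.0000). Price 0.0000; hedge Δ=0.0000, bond B=0.0000.
  t=1,j=1: stock 126.0000 → up 158.7600 (V=25.0000), down 90.7200 (V=0.0000). Price 14.8498; hedge Δ=0.3674, bond B=-31.4465.
  t=0,j=0: stock 100.0000 → up 126.0000 (V=14.8498), down 72.0000 (V=0.0000). Price 8.8206; hedge Δ=0.2750, bond B=-18.6789.
As a check, the time-0 holding Δ(0,0)·S0 + B(0,0) comes to 8.8206 — exactly V0.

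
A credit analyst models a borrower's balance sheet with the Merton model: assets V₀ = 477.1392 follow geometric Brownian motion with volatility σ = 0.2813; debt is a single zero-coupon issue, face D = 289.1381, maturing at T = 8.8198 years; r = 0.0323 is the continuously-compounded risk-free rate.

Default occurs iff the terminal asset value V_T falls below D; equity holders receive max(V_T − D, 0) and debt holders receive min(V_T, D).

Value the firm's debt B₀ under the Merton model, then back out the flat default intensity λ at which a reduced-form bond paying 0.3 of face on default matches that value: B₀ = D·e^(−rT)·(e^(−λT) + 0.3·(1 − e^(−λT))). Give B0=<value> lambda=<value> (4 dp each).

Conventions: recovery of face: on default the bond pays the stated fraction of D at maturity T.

Apply the equity-as-call identities (strike 289.1381, horizon 8.8198 years):
d₁ = [ln(V₀/D) + (r + σ²/2)T] / (σ√T)
   = [ln(477.1392/289.1381) + (0.0323 + 0.5·0.2813²)·8.8198] / (0.2813·√8.8198)
   = [0.500904 + 0.633834] / 0.835409 = 1.358302
d₂ = d₁ − σ√T = 1.358302 − 0.835409 = 0.522893
N(d₁) = 0.912816,  N(d₂) = 0.699476,  e^(−rT) = 0.752105
E₀ = V₀·N(d₁) − D·e^(−rT)·N(d₂)
   = 477.1392·0.912816 − 289.1381·0.752105·0.699476 = 283.430830
B₀ = V₀ − E₀ = 477.1392 − 283.430830 = 193.708370
e^(−λT) = (B₀·e^(rT)/D − 0.3)/(1 − 0.3) = (193.7084·1.329602/289.1381 − 0.3)/0.7 = 0.84395469
λ = −ln(0.84395469)/8.8198 = 0.019236

B0=193.7084 lambda=0.0192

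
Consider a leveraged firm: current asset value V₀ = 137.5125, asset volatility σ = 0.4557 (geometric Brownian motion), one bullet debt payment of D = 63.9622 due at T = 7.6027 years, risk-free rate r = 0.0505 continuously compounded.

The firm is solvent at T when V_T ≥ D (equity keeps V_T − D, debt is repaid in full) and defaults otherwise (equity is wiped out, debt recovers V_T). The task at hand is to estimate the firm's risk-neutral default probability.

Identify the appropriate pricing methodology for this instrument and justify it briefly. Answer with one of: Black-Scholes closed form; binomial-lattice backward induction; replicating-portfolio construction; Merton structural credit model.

framework: Merton structural credit model

Key observation: the asked-for credit quantity lives on the firm's capital structure — asset value, asset volatility, debt face 63.9622 — which is the structural model's domain.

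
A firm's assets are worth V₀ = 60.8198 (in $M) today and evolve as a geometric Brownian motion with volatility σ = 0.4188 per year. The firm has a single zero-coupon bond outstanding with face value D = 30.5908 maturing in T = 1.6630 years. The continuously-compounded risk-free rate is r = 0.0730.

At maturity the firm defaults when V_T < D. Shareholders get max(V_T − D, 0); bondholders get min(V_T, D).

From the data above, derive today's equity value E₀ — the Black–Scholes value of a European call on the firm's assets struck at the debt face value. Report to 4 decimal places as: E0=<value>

E0=34.3559

With assets at 60.8198 and a single debt payment of 30.5908 at 1.6630 years:
d₁ = [ln(V₀/D) + (r + σ²/2)T] / (σ√T)
   = [ln(60.8198/30.5908) + (0.0730 + 0.5·0.4188²)·1.6630] / (0.4188·√1.6630)
   = [0.687216 + 0.267239] / 0.540073 = 1.767268
d₂ = d₁ − σ√T = 1.767268 − 0.540073 = 1.227195
N(d₁) = 0.961408,  N(d₂) = 0.890125,  e^(−rT) = 0.885681
E₀ = V₀·N(d₁) − D·e^(−rT)·N(d₂)
   = 60.8198·0.961408 − 30.5908·0.885681·0.890125 = 34.355897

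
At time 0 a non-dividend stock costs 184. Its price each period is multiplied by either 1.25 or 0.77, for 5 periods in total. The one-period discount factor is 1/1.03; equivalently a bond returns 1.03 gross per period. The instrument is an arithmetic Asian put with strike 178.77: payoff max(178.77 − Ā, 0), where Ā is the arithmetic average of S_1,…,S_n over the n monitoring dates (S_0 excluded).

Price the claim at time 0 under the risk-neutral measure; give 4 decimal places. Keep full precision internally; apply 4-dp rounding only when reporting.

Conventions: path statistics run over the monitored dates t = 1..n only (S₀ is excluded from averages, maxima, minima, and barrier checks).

Set p* = 0.5417 (from d < R < u); the path-dependent value is the discounted p*-expectation over all price paths.
Enumerate all 2^5 = 32 price paths (U = up ×1.25, D = down ×0.77); each path with k up-moves has probability p*^k·(1−p*)^(5−k).
DDDDD: Ā=89.8524, payoff=88.9176, prob=0.020226
UDDDD: Ā=145.8643, payoff=32.9057, prob=0.023903
DUDDD: Ā=128.2003, payoff=50.5697, prob=0.023903
UUDDD: Ā=208.1174, payoff=0.0000, prob=0.028249
DDUDD: Ā=114.5990, payoff=64.1710, prob=0.023903
UDUDD: Ā=186.0374, payoff=0.0000, prob=0.028249
DUUDD: Ā=168.3734, payoff=10.3966, prob=0.028249
UUUDD: Ā=273.3334, payoff=0.0000, prob=0.033386
DDDUD: Ā=104.1261, payoff=74.6439, prob=0.023903
UDDUD: Ā=169.0358, payoff=9.7342, prob=0.028249
DUDUD: Ā=151.3718, payoff=27.3982, prob=0.028249
UUDUD: Ā=245.7334, payoff=0.0000, prob=0.033386
DDUUD: Ā=137.7705, payoff=40.9995, prob=0.028249
UDUUD: Ā=223.6534, payoff=0.0000, prob=0.033386
DUUUD: Ā=205.9894, payoff=0.0000, prob=0.033386
UUUUD: Ā=334.3984, payoff=0.0000, prob=0.039456
DDDDU: Ā=96.0619, payoff=82.7081, prob=0.023903
UDDDU: Ā=155.9446, payoff=22.8254, prob=0.028249
DUDDU: Ā=138.2806, payoff=40.4894, prob=0.028249
UUDDU: Ā=224.4814, payoff=0.0000, prob=0.033386
DDUDU: Ā=124.6793, payoff=54.0907, prob=0.028249
UDUDU: Ā=202.4014, payoff=0.0000, prob=0.033386
DUUDU: Ā=184.7374, payoff=0.0000, prob=0.033386
UUUDU: Ā=299.8984, payoff=0.0000, prob=0.039456
DDDUU: Ā=114.2063, payoff=64.5637, prob=0.028249
UDDUU: Ā=185.3998, payoff=0.0000, prob=0.033386
DUDUU: Ā=167.7358, payoff=11.0342, prob=0.033386
UUDUU: Ā=272.2984, payoff=0.0000, prob=0.039456
DDUUU: Ā=154.1346, payoff=24.6354, prob=0.033386
UDUUU: Ā=250.2184, payoff=0.0000, prob=0.039456
DUUUU: Ā=232.5544, payoff=0.0000, prob=0.039456
UUUUU: Ā=377.5234, payoff=0.0000, prob=0.046629
Price = Σ prob·payoff / R^5 = 17.921144 / 1.159274 = 15.4589

price = 15.4589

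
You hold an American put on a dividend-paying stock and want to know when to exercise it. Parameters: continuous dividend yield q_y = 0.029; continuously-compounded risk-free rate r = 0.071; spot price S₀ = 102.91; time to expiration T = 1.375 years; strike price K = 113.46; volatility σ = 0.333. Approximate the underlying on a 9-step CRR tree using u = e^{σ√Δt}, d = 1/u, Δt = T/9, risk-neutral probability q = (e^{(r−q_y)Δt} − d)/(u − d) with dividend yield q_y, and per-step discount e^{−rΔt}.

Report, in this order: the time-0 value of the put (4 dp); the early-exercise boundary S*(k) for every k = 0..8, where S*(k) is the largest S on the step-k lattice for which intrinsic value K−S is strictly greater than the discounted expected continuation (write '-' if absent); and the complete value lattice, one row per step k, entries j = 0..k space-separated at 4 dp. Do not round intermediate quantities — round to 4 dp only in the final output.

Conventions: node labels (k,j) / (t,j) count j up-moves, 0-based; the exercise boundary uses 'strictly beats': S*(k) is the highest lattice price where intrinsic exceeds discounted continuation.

price = 18.9727
boundary = - - - 69.6427 79.3237 69.6427 79.3237 90.3504 79.3237
tree:
18.9727
25.8822 12.2637
34.2425 17.8293 6.7926
43.8173 25.1216 10.6998 2.9116
52.3168 34.1363 16.3766 5.0793 0.7394
59.7790 43.8173 24.1829 8.6847 1.4718 0.0000
66.3304 52.3168 34.1363 14.4486 2.9297 0.0000 0.0000
72.0823 59.7790 43.8173 23.1096 5.8320 0.0000 0.0000 0.0000
77.1322 66.3304 52.3168 34.1363 11.6092 0.0000 0.0000 0.0000 0.0000
81.5658 72.0823 59.7790 43.8173 23.1096 0.0000 0.0000 0.0000 0.0000 0.0000

Δt=0.15278  u=1.13901  d=0.87796  q=0.49217  discount=0.98921
step 9 (expiry): payoffs max(K−S,0) = 81.5658 72.0823 59.7790 43.8173 23.1096 0.0000 0.0000 0.0000 0.0000 0.0000
step 8: (k=8,j=0): S=36.3278, K−S=77.1322, hold=76.0687 ⇒ V=77.1322 exercise | (k=8,j=1): S=47.1296, K−S=66.3304, hold=65.3147 ⇒ V=66.3304 exercise | (k=8,j=2): S=61.1432, K−S=52.3168, hold=51.3630 ⇒ V=52.3168 exercise | (k=8,j=3): S=79.3237, K−S=34.1363, hold=33.2629 ⇒ V=34.1363 exercise | (k=8,j=4): S=102.9100, K−S=10.5500, hold=11.6092 ⇒ V=11.6092 continue | (k=8,j=5): S=133.5095, K−S=0.0000, hold=0.0000 ⇒ V=0.0000 continue | (k=8,j=6): S=173.2076, K−S=0.0000, hold=0.0000 ⇒ V=0.0000 continue | (k=8,j=7): S=224.7096, K−S=0.0000, hold=0.0000 ⇒ V=0.0000 continue | (k=8,j=8): S=291.5254, K−S=0.0000, hold=0.0000 ⇒ V=0.0000 continue  boundary S*=79.3237
step 7: (k=7,j=0): S=41.3777, K−S=72.0823, hold=71.0412 ⇒ V=72.0823 exercise | (k=7,j=1): S=53.6810, K−S=59.7790, hold=58.7922 ⇒ V=59.7790 exercise | (k=7,j=2): S=69.6427, K−S=43.8173, hold=42.9011 ⇒ V=43.8173 exercise | (k=7,j=3): S=90.3504, K−S=23.1096, hold=22.8006 ⇒ V=23.1096 exercise | (k=7,j=4): S=117.2155, K−S=0.0000, hold=5.8320 ⇒ V=5.8320 continue | (k=7,j=5): S=152.0686, K−S=0.0000, hold=0.0000 ⇒ V=0.0000 continue | (k=7,j=6): S=197.2851, K−S=0.0000, hold=0.0000 ⇒ V=0.0000 continue | (k=7,j=7): S=255.9464, K−S=0.0000, hold=0.0000 ⇒ V=0.0000 continue  boundary S*=90.3504
step 6: (k=6,j=0): S=47.1296, K−S=66.3304, hold=65.3147 ⇒ V=66.3304 exercise | (k=6,j=1): S=61.1432, K−S=52.3168, hold=51.3630 ⇒ V=52.3168 exercise | (k=6,j=2): S=79.3237, K−S=34.1363, hold=33.2629 ⇒ V=34.1363 exercise | (k=6,j=3): S=102.9100, K−S=10.5500, hold=14.4486 ⇒ V=14.4486 continue | (k=6,j=4): S=133.5095, K−S=0.0000, hold=2.9297 ⇒ V=2.9297 continue | (k=6,j=5): S=173.2076, K−S=0.0000, hold=0.0000 ⇒ V=0.0000 continue | (k=6,j=6): S=224.7096, K−S=0.0000, hold=0.0000 ⇒ V=0.0000 continue  boundary S*=79.3237
step 5: (k=5,j=0): S=53.6810, K−S=59.7790, hold=58.7922 ⇒ V=59.7790 exercise | (k=5,j=1): S=69.6427, K−S=43.8173, hold=42.9011 ⇒ V=43.8173 exercise | (k=5,j=2): S=90.3504, K−S=23.1096, hold=24.1829 ⇒ V=24.1829 continue | (k=5,j=3): S=117.2155, K−S=0.0000, hold=8.6847 ⇒ V=8.6847 continue | (k=5,j=4): S=152.0686, K−S=0.0000, hold=1.4718 ⇒ V=1.4718 continue | (k=5,j=5): S=197.2851, K−S=0.0000, hold=0.0000 ⇒ V=0.0000 continue  boundary S*=69.6427
step 4: (k=4,j=0): S=61.1432, K−S=52.3168, hold=51.3630 ⇒ V=52.3168 exercise | (k=4,j=1): S=79.3237, K−S=34.1363, hold=33.7855 ⇒ V=34.1363 exercise | (k=4,j=2): S=102.9100, K−S=10.5500, hold=16.3766 ⇒ V=16.3766 continue | (k=4,j=3): S=133.5095, K−S=0.0000, hold=5.0793 ⇒ V=5.0793 continue | (k=4,j=4): S=173.2076, K−S=0.0000, hold=0.7394 ⇒ V=0.7394 continue  boundary S*=79.3237
step 3: (k=3,j=0): S=69.6427, K−S=43.8173, hold=42.9011 ⇒ V=43.8173 exercise | (k=3,j=1): S=90.3504, K−S=23.1096, hold=25.1216 ⇒ V=25.1216 continue | (k=3,j=2): S=117.2155, K−S=0.0000, hold=10.6998 ⇒ V=10.6998 continue | (k=3,j=3): S=152.0686, K−S=0.0000, hold=2.9116 ⇒ V=2.9116 continue  boundary S*=69.6427
step 2: (k=2,j=0): S=79.3237, K−S=34.1363, hold=34.2425 ⇒ V=34.2425 continue | (k=2,j=1): S=102.9100, K−S=10.5500, hold=17.8293 ⇒ V=17.8293 continue | (k=2,j=2): S=133.5095, K−S=0.0000, hold=6.7926 ⇒ V=6.7926 continue  boundary S*=-
step 1: (k=1,j=0): S=90.3504, K−S=23.1096, hold=25.8822 ⇒ V=25.8822 continue | (k=1,j=1): S=117.2155, K−S=0.0000, hold=12.2637 ⇒ V=12.2637 continue  boundary S*=-
step 0: (k=0,j=0): S=102.9100, K−S=10.5500, hold=18.9727 ⇒ V=18.9727 continue  boundary S*=-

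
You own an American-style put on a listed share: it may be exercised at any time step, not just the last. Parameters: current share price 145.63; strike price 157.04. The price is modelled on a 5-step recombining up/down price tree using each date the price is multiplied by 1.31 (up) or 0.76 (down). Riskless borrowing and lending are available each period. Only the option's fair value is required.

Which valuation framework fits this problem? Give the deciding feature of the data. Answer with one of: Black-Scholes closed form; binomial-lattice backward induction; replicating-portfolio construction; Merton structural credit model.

Key observation: the put (strike 157.04 on spot 145.63) is American-style on a 5-step discrete price model, so the early-exercise decision at every node requires stepwise backward valuation — a closed form cannot price the exercise right.

framework: binomial-lattice backward induction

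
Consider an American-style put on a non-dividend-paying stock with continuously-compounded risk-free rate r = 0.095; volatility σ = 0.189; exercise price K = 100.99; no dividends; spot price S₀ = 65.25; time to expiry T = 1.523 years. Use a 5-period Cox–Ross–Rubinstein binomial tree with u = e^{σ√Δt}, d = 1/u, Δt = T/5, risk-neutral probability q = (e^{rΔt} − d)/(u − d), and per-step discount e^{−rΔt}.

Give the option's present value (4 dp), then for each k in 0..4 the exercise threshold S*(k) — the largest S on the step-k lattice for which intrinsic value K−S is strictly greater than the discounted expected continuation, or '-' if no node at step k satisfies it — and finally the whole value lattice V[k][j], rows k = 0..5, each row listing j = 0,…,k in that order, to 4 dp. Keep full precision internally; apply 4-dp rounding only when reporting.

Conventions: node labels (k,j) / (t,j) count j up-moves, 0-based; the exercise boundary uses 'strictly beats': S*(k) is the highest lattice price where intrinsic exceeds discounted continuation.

price = 35.7400
boundary = 65.2500 72.4239 80.3865 89.2246 80.3865
tree:
35.7400
42.2033 28.5661
48.0264 35.7400 20.6035
53.2726 42.2033 28.5661 11.7654
57.9992 48.0264 35.7400 20.6035 4.4071
62.2577 53.2726 42.2033 28.5661 11.7654 0.0000

Δt=0.30460  u=1.10994  d=0.90095  q=0.61442  discount=0.97148
step 5 (expiry): payoffs max(K−S,0) = 62.2577 53.2726 42.2033 28.5661 11.7654 0.0000
step 4: (k=4,j=0): S=42.9908, K−S=57.9992, hold=55.1188 ⇒ V=57.9992 exercise | (k=4,j=1): S=52.9636, K−S=48.0264, hold=45.1459 ⇒ V=48.0264 exercise | (k=4,j=2): S=65.2500, K−S=35.7400, hold=32.8595 ⇒ V=35.7400 exercise | (k=4,j=3): S=80.3865, K−S=20.6035, hold=17.7230 ⇒ V=20.6035 exercise | (k=4,j=4): S=99.0344, K−S=1.9556, hold=4.4071 ⇒ V=4.4071 continue  boundary S*=80.3865
step 3: (k=3,j=0): S=47.7174, K−S=53.2726, hold=50.3922 ⇒ V=53.2726 exercise | (k=3,j=1): S=58.7867, K−S=42.2033, hold=39.3228 ⇒ V=42.2033 exercise | (k=3,j=2): S=72.4239, K−S=28.5661, hold=25.6856 ⇒ V=28.5661 exercise | (k=3,j=3): S=89.2246, K−S=11.7654, hold=10.3482 ⇒ V=11.7654 exercise  boundary S*=89.2246
step 2: (k=2,j=0): S=52.9636, K−S=48.0264, hold=45.1459 ⇒ V=48.0264 exercise | (k=2,j=1): S=65.2500, K−S=35.7400, hold=32.8595 ⇒ V=35.7400 exercise | (k=2,j=2): S=80.3865, K−S=20.6035, hold=17.7230 ⇒ V=20.6035 exercise  boundary S*=80.3865
step 1: (k=1,j=0): S=58.7867, K−S=42.2033, hold=39.3228 ⇒ V=42.2033 exercise | (k=1,j=1): S=72.4239, K−S=28.5661, hold=25.6856 ⇒ V=28.5661 exercise  boundary S*=72.4239
step 0: (k=0,j=0): S=65.2500, K−S=35.7400, hold=32.8595 ⇒ V=35.7400 exercise  boundary S*=65.2500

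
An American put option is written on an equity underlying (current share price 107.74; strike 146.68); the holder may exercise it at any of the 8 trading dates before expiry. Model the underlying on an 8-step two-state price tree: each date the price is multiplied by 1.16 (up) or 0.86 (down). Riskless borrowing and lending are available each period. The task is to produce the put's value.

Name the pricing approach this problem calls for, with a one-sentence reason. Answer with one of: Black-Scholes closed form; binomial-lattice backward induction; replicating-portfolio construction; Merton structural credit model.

Key observation: with exercise allowed before expiry on a discrete up/down model (8 steps from spot 107.74), the strike-146.68 put's value must be rolled back through the tree testing early exercise at each node.

framework: binomial-lattice backward induction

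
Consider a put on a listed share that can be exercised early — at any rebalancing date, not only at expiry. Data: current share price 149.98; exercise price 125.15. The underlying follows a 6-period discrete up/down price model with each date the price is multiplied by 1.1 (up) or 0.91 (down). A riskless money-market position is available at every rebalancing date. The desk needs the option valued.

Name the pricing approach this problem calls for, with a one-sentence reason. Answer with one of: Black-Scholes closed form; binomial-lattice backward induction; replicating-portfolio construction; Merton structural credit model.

framework: binomial-lattice backward induction

Key observation: the defining feature is the embedded early-exercise option across 6 discrete dates on the spot-149.98 tree; pricing the strike-125.15 put means working backward with an exercise test at every node.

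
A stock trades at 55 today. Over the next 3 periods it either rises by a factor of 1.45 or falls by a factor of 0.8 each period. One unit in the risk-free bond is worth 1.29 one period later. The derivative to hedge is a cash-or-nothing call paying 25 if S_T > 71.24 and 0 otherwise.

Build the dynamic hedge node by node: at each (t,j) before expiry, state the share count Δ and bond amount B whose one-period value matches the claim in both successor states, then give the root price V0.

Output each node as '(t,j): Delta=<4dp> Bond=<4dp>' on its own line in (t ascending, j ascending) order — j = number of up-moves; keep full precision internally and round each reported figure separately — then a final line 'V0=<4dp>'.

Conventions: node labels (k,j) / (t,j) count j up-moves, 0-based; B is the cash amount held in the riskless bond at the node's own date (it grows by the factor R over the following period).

Under the risk-neutral measure, an up-move has probability p* = (R−d)/(u−d) = 0.7538 and values discount at R = 1.29.
At maturity the claim pays: V(3,0)=0.0000, V(3,1)=0.0000, V(3,2)=25.0000, V(3,3)=25.0000
(2,0): S=35.2000. Δ = (V_up−V_dn)/(S_up−S_dn) = (0.0000−0.0000)/(51.0400−28.1600) = 0.0000. V = [p*·0.0000 + (1−p*)·0.0000]/1.29 = 0.0000. B = V − Δ·S = 0.0000.
(2,1): S=63.8000. Δ = (V_up−V_dn)/(S_up−S_dn) = (25.0000−0.0000)/(92.5100−51.0400) = 0.6028. V = [p*·25.0000 + (1−p*)·0.0000]/1.29 = 14.6094. B = V − Δ·S = -23.8521.
(2,2): S=115.6375. Δ = (V_up−V_dn)/(S_up−S_dn) = (25.0000−25.0000)/(167.6744−92.5100) = 0.0000. V = [p*·25.0000 + (1−p*)·25.0000]/1.29 = 19.3798. B = V − Δ·S = 19.3798.
(1,0): S=44.0000. Δ = (V_up−V_dn)/(S_up−S_dn) = (14.6094−0.0000)/(63.8000−35.2000) = 0.5108. V = [p*·14.6094 + (1−p*)·0.0000]/1.29 = 8.5374. B = V − Δ·S = -13.9386.
(1,1): S=79.7500. Δ = (V_up−V_dn)/(S_up−S_dn) = (19.3798−14.6094)/(115.6375−63.8000) = 0.0920. V = [p*·19.3798 + (1−p*)·14.6094]/1.29 = 14.1129. B = V − Δ·S = 6.7737.
(0,0): S=55.0000. Δ = (V_up−V_dn)/(S_up−S_dn) = (14.1129−8.5374)/(79.7500−44.0000) = 0.1560. V = [p*·14.1129 + (1−p*)·8.5374]/1.29 = 9.8763. B = V − Δ·S = 1.2987.
Check: Δ(0,0)·S0 + B(0,0) = 9.8763 = V0.

(0,0): Delta=0.1560 Bond=1.2987
(1,0): Delta=0.5108 Bond=-13.9386
(1,1): Delta=0.0920 Bond=6.7737
(2,0): Delta=0.0000 Bond=0.0000
(2,1): Delta=0.6028 Bond=-23.8521
(2,2): Delta=0.0000 Bond=19.3798
V0=9.8763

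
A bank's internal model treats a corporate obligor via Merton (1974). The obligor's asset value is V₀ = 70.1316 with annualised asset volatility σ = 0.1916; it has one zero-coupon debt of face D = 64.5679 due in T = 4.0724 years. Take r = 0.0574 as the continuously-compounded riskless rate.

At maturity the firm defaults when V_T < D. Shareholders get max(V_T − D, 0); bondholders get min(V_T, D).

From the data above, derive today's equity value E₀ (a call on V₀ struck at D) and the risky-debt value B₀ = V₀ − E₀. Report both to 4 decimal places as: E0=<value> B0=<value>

E0=21.6867 B0=48.4449

Work the structural quantities from V₀ = 70.1316 against face 64.5679:
d₁ = [ln(V₀/D) + (r + σ²/2)T] / (σ√T)
   = [ln(70.1316/64.5679) + (0.0574 + 0.5·0.1916²)·4.0724] / (0.1916·√4.0724)
   = [0.082656 + 0.308506] / 0.386652 = 1.011663
d₂ = d₁ − σ√T = 1.011663 − 0.386652 = 0.625010
N(d₁) = 0.844150,  N(d₂) = 0.734018,  e^(−rT) = 0.791555
E₀ = V₀·N(d₁) − D·e^(−rT)·N(d₂)
   = 70.1316·0.844150 − 64.5679·0.791555·0.734018 = 21.686656
B₀ = V₀ − E₀ = 70.1316 − 21.686656 = 48.444944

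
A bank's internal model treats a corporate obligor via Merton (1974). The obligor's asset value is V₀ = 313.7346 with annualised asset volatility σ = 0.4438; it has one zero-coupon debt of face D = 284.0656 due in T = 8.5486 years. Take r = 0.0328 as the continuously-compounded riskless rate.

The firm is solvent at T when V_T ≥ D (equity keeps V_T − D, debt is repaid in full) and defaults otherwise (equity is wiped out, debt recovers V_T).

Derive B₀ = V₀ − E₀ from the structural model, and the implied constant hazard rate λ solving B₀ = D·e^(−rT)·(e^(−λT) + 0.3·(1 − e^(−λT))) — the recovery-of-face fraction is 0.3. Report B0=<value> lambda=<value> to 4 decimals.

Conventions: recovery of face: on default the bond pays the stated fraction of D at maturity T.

Equity is a call on the firm's assets struck at D = 284.0656:
d₁ = [ln(V₀/D) + (r + σ²/2)T] / (σ√T)
   = [ln(313.7346/284.0656) + (0.0328 + 0.5·0.4438²)·8.5486] / (0.4438·√8.5486)
   = [0.099342 + 1.122254] / 1.297582 = 0.941440
d₂ = d₁ − σ√T = 0.941440 − 1.297582 = -0.356142
N(d₁) = 0.826760,  N(d₂) = 0.360867,  e^(−rT) = 0.755486
E₀ = V₀·N(d₁) − D·e^(−rT)·N(d₂)
   = 313.7346·0.826760 − 284.0656·0.755486·0.360867 = 181.938489
B₀ = V₀ − E₀ = 313.7346 − 181.938489 = 131.796111
e^(−λT) = (B₀·e^(rT)/D − 0.3)/(1 − 0.3) = (131.7961·1.323651/284.0656 − 0.3)/0.7 = 0.44875149
λ = −ln(0.44875149)/8.5486 = 0.093733

B0=131.7961 lambda=0.0937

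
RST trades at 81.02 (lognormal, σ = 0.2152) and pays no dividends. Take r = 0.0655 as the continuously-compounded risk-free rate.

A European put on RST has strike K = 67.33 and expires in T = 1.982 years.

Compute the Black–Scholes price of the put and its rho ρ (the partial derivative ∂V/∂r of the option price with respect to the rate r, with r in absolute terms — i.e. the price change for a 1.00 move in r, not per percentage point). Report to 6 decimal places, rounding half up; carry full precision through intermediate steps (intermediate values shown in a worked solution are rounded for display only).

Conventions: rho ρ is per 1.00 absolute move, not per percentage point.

price = 1.607967
ρ = -21.950068

σ√T = 0.2152·√1.982 = 0.302966
d₁ = (ln(S/K) + (r+σ²/2)T) / (σ√T) = (ln(81.02/67.33) + (0.0655+0.2152²/2)·1.982) / 0.302966 = (0.185090 + 0.175715) / 0.302966 = 1.190910
d₂ = d₁ − σ√T = 1.190910 − 0.302966 = 0.887944
e^{−rT} = 0.878253
N(−d₁) = 0.116844,  N(−d₂) = 0.187286
Put price V = K·e^{−rT}·N(−d₂) − S·N(−d₁) = 11.074707 − 9.466740 = 1.607967
ρ = −K·T·e^{−rT}·N(−d₂) = -21.950068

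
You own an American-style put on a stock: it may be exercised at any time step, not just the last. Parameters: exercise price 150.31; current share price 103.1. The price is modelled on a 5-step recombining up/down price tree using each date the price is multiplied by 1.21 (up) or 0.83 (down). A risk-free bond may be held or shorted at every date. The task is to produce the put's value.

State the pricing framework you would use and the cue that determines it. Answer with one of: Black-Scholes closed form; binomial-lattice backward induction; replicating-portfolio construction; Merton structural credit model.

framework: binomial-lattice backward induction

Key observation: the exercise right at every one of the 5 steps is what matters: each node needs max(150.31 − S, continuation), which only the stepwise tree valuation starting from spot 103.1 delivers.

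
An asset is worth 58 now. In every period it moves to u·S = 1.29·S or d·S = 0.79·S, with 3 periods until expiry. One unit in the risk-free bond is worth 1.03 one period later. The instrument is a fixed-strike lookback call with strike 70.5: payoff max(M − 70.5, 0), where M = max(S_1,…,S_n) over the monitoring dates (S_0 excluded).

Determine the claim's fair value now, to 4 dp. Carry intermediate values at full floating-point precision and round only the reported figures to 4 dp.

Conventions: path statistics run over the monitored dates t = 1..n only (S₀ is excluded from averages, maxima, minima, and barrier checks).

With p* = (R−d)/(u−d) = 0.4800, sum probability × payoff across the paths and divide by R^3.
Enumerate all 2^3 = 8 price paths (U = up ×1.29, D = down ×0.79); each path with k up-moves has probability p*^k·(1−p*)^(3−k).
DDD: M=45.8200, payoff=0.0000, prob=0.140608
UDD: M=74.8200, payoff=4.3200, prob=0.129792
DUD: M=59.1078, payoff=0.0000, prob=0.129792
UUD: M=96.5178, payoff=26.0178, prob=0.119808
DDU: M=46.6952, payoff=0.0000, prob=0.129792
UDU: M=76.2491, payoff=5.7491, prob=0.119808
DUU: M=76.2491, payoff=5.7491, prob=0.119808
UUU: M=124.5080, payoff=54.0080, prob=0.110592
Price = Σ prob·payoff / R^3 = 11.028258 / 1.092727 = 10.0924

price = 10.0924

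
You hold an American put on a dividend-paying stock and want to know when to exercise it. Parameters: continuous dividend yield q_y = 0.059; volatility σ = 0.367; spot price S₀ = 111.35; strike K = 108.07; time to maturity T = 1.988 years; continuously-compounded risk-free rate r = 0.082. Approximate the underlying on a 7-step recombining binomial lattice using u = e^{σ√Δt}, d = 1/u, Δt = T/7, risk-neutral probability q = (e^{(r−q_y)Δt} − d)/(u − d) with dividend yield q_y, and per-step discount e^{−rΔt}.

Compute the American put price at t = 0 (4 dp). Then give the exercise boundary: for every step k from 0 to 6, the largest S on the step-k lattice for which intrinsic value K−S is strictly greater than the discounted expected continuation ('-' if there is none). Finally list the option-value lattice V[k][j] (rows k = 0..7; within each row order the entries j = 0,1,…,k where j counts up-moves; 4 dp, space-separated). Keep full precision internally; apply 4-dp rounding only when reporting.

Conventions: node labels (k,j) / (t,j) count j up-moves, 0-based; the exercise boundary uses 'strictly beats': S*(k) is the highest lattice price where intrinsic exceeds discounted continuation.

price = 17.7916
boundary = - - - 61.9258 50.9252 61.9258 75.3028
tree:
17.7916
25.1993 10.2636
34.6671 15.7017 4.5964
46.1442 23.3612 7.7821 1.2050
57.1448 33.5671 12.9317 2.3180 0.0000
66.1913 46.1442 20.9550 4.4591 0.0000 0.0000
73.6308 57.1448 32.7672 8.5777 0.0000 0.0000 0.0000
79.7487 66.1913 46.1442 16.5005 0.0000 0.0000 0.0000 0.0000

params: Δt=0.28400 u=1.21602 d=0.82236 q=0.46791 e^(-rΔt)=0.97698
t_7 payoffs: 79.7487 66.1913 46.1442 16.5005 0.0000 0.0000 0.0000 0.0000
t_6: node(6,0) S=34.4392 payoff=73.6308 vs cont=71.7154 → 73.6308 [stop]  node(6,1) S=50.9252 payoff=57.1448 vs cont=55.5034 → 57.1448 [stop]  node(6,2) S=75.3028 payoff=32.7672 vs cont=31.5308 → 32.7672 [stop]  node(6,3) S=111.3500 payoff=0.0000 vs cont=8.5777 → 8.5777 [wait]  node(6,4) S=164.6528 payoff=0.0000 vs cont=0.0000 → 0.0000 [wait]  node(6,5) S=243.4715 payoff=0.0000 vs cont=0.0000 → 0.0000 [wait]  node(6,6) S=360.0203 payoff=0.0000 vs cont=0.0000 → 0.0000 [wait]  ⇒ S*(6)=75.3028
t_5: node(5,0) S=41.8787 payoff=66.1913 vs cont=64.3995 → 66.1913 [stop]  node(5,1) S=61.9258 payoff=46.1442 vs cont=44.6855 → 46.1442 [stop]  node(5,2) S=91.5695 payoff=16.5005 vs cont=20.9550 → 20.9550 [wait]  node(5,3) S=135.4034 payoff=0.0000 vs cont=4.4591 → 4.4591 [wait]  node(5,4) S=200.2205 payoff=0.0000 vs cont=0.0000 → 0.0000 [wait]  node(5,5) S=296.0653 payoff=0.0000 vs cont=0.0000 → 0.0000 [wait]  ⇒ S*(5)=61.9258
t_4: node(4,0) S=50.9252 payoff=57.1448 vs cont=55.5034 → 57.1448 [stop]  node(4,1) S=75.3028 payoff=32.7672 vs cont=33.5671 → 33.5671 [wait]  node(4,2) S=111.3500 payoff=0.0000 vs cont=12.9317 → 12.9317 [wait]  node(4,3) S=164.6528 payoff=0.0000 vs cont=2.3180 → 2.3180 [wait]  node(4,4) S=243.4715 payoff=0.0000 vs cont=0.0000 → 0.0000 [wait]  ⇒ S*(4)=50.9252
t_3: node(3,0) S=61.9258 payoff=46.1442 vs cont=45.0512 → 46.1442 [stop]  node(3,1) S=91.5695 payoff=16.5005 vs cont=23.3612 → 23.3612 [wait]  node(3,2) S=135.4034 payoff=0.0000 vs cont=7.7821 → 7.7821 [wait]  node(3,3) S=200.2205 payoff=0.0000 vs cont=1.2050 → 1.2050 [wait]  ⇒ S*(3)=61.9258
t_2: node(2,0) S=75.3028 payoff=32.7672 vs cont=34.6671 → 34.6671 [wait]  node(2,1) S=111.3500 payoff=0.0000 vs cont=15.7017 → 15.7017 [wait]  node(2,2) S=164.6528 payoff=0.0000 vs cont=4.5964 → 4.5964 [wait]  ⇒ S*(2)=-
t_1: node(1,0) S=91.5695 payoff=16.5005 vs cont=25.1993 → 25.1993 [wait]  node(1,1) S=135.4034 payoff=0.0000 vs cont=10.2636 → 10.2636 [wait]  ⇒ S*(1)=-
t_0: node(0,0) S=111.3500 payoff=0.0000 vs cont=17.7916 → 17.7916 [wait]  ⇒ S*(0)=-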